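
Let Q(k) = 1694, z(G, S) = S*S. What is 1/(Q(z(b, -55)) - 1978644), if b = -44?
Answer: -1/1976950 ≈ -5.0583e-7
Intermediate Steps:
z(G, S) = S²
1/(Q(z(b, -55)) - 1978644) = 1/(1694 - 1978644) = 1/(-1976950) = -1/1976950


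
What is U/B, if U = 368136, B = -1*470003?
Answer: -368136/470003 ≈ -0.78326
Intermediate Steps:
B = -470003
U/B = 368136/(-470003) = 368136*(-1/470003) = -368136/470003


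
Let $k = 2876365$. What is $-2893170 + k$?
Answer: $-16805$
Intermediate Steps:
$-2893170 + k = -2893170 + 2876365 = -16805$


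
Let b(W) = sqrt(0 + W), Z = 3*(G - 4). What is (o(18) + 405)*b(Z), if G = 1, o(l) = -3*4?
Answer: 1179*I ≈ 1179.0*I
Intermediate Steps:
o(l) = -12
Z = -9 (Z = 3*(1 - 4) = 3*(-3) = -9)
b(W) = sqrt(W)
(o(18) + 405)*b(Z) = (-12 + 405)*sqrt(-9) = 393*(3*I) = 1179*I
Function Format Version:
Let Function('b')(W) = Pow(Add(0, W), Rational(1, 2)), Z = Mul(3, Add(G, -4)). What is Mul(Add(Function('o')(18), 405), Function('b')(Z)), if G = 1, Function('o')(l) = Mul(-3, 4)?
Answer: Mul(1179, I) ≈ Mul(1179.0, I)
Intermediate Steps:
Function('o')(l) = -12
Z = -9 (Z = Mul(3, Add(1, -4)) = Mul(3, -3) = -9)
Function('b')(W) = Pow(W, Rational(1, 2))
Mul(Add(Function('o')(18), 405), Function('b')(Z)) = Mul(Add(-12, 405), Pow(-9, Rational(1, 2))) = Mul(393, Mul(3, I)) = Mul(1179, I)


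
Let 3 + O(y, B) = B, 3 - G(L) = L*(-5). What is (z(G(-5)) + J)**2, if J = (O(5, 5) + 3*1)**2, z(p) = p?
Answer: 9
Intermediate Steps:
G(L) = 3 + 5*L (G(L) = 3 - L*(-5) = 3 - (-5)*L = 3 + 5*L)
O(y, B) = -3 + B
J = 25 (J = ((-3 + 5) + 3*1)**2 = (2 + 3)**2 = 5**2 = 25)
(z(G(-5)) + J)**2 = ((3 + 5*(-5)) + 25)**2 = ((3 - 25) + 25)**2 = (-22 + 25)**2 = 3**2 = 9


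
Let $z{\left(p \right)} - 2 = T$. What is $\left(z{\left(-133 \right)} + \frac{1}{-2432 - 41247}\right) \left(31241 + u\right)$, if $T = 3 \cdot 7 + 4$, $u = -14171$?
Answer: $\frac{20131197240}{43679} \approx 4.6089 \cdot 10^{5}$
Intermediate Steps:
$T = 25$ ($T = 21 + 4 = 25$)
$z{\left(p \right)} = 27$ ($z{\left(p \right)} = 2 + 25 = 27$)
$\left(z{\left(-133 \right)} + \frac{1}{-2432 - 41247}\right) \left(31241 + u\right) = \left(27 + \frac{1}{-2432 - 41247}\right) \left(31241 - 14171\right) = \left(27 + \frac{1}{-43679}\right) 17070 = \left(27 - \frac{1}{43679}\right) 17070 = \frac{1179332}{43679} \cdot 17070 = \frac{20131197240}{43679}$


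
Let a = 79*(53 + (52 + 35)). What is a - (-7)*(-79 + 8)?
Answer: 10563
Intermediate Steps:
a = 11060 (a = 79*(53 + 87) = 79*140 = 11060)
a - (-7)*(-79 + 8) = 11060 - (-7)*(-79 + 8) = 11060 - (-7)*(-71) = 11060 - 1*497 = 11060 - 497 = 10563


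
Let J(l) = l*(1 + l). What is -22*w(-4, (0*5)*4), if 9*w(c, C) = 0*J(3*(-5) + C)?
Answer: 0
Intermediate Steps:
w(c, C) = 0 (w(c, C) = (0*((3*(-5) + C)*(1 + (3*(-5) + C))))/9 = (0*((-15 + C)*(1 + (-15 + C))))/9 = (0*((-15 + C)*(-14 + C)))/9 = (⅑)*0 = 0)
-22*w(-4, (0*5)*4) = -22*0 = 0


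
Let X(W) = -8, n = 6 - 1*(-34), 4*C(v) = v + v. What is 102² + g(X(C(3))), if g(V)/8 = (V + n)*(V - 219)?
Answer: -47708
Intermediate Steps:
C(v) = v/2 (C(v) = (v + v)/4 = (2*v)/4 = v/2)
n = 40 (n = 6 + 34 = 40)
g(V) = 8*(-219 + V)*(40 + V) (g(V) = 8*((V + 40)*(V - 219)) = 8*((40 + V)*(-219 + V)) = 8*((-219 + V)*(40 + V)) = 8*(-219 + V)*(40 + V))
102² + g(X(C(3))) = 102² + (-70080 - 1432*(-8) + 8*(-8)²) = 10404 + (-70080 + 11456 + 8*64) = 10404 + (-70080 + 11456 + 512) = 10404 - 58112 = -47708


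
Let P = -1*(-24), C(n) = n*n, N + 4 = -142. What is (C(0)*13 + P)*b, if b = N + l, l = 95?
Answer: -1224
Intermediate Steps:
N = -146 (N = -4 - 142 = -146)
C(n) = n**2
b = -51 (b = -146 + 95 = -51)
P = 24
(C(0)*13 + P)*b = (0**2*13 + 24)*(-51) = (0*13 + 24)*(-51) = (0 + 24)*(-51) = 24*(-51) = -1224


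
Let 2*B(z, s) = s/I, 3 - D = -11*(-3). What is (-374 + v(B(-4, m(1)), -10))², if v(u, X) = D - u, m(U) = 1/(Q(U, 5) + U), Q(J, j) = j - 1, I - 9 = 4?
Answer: 2758455441/16900 ≈ 1.6322e+5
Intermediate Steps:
I = 13 (I = 9 + 4 = 13)
Q(J, j) = -1 + j
D = -30 (D = 3 - (-11)*(-3) = 3 - 1*33 = 3 - 33 = -30)
m(U) = 1/(4 + U) (m(U) = 1/((-1 + 5) + U) = 1/(4 + U))
B(z, s) = s/26 (B(z, s) = (s/13)/2 = s/26)
v(u, X) = -30 - u
(-374 + v(B(-4, m(1)), -10))² = (-374 + (-30 - 1/(26*(4 + 1))))² = (-374 + (-30 - 1/(26*5)))² = (-374 + (-30 - 1*1/130))² = (-374 + (-30 - 1/130))² = (-374 - 3901/130)² = (-52521/130)² = 2758455441/16900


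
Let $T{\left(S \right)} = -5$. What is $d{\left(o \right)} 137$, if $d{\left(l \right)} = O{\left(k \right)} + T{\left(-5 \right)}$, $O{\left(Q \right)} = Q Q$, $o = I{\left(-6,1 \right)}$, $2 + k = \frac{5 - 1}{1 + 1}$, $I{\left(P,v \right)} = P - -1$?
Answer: $-685$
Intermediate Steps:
$I{\left(P,v \right)} = 1 + P$ ($I{\left(P,v \right)} = P + 1 = 1 + P$)
$k = 0$ ($k = -2 + \frac{5 - 1}{1 + 1} = -2 + \frac{4}{2} = -2 + 4 \cdot \frac{1}{2} = -2 + 2 = 0$)
$o = -5$ ($o = 1 - 6 = -5$)
$O{\left(Q \right)} = Q^{2}$
$d{\left(l \right)} = -5$ ($d{\left(l \right)} = 0^{2} - 5 = 0 - 5 = -5$)
$d{\left(o \right)} 137 = \left(-5\right) 137 = -685$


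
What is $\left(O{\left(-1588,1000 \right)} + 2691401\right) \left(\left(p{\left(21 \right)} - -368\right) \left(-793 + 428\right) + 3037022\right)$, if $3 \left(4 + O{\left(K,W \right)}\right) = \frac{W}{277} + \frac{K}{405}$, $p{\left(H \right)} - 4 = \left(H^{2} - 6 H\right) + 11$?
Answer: $\frac{2520172437777717668}{336555} \approx 7.4881 \cdot 10^{12}$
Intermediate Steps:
$p{\left(H \right)} = 15 + H^{2} - 6 H$ ($p{\left(H \right)} = 4 + \left(\left(H^{2} - 6 H\right) + 11\right) = 4 + \left(11 + H^{2} - 6 H\right) = 15 + H^{2} - 6 H$)
$O{\left(K,W \right)} = -4 + \frac{W}{831} + \frac{K}{1215}$ ($O{\left(K,W \right)} = -4 + \frac{\frac{W}{277} + \frac{K}{405}}{3} = -4 + \left(\frac{W}{831} + \frac{K}{1215}\right) = -4 + \frac{W}{831} + \frac{K}{1215}$)
$\left(O{\left(-1588,1000 \right)} + 2691401\right) \left(\left(p{\left(21 \right)} - -368\right) \left(-793 + 428\right) + 3037022\right) = \left(\left(-4 + \frac{1}{831} \cdot 1000 + \frac{1}{1215} \left(-1588\right)\right) + 2691401\right) \left(\left(\left(15 + 21^{2} - 126\right) - -368\right) \left(-793 + 428\right) + 3037022\right) = \left(\left(-4 + \frac{1000}{831} - \frac{1588}{1215}\right) + 2691401\right) \left(\left(\left(15 + 441 - 126\right) + 368\right) \left(-365\right) + 3037022\right) = \left(- \frac{1381096}{336555} + 2691401\right) \left(\left(330 + 368\right) \left(-365\right) + 3037022\right) = \frac{905803082459 \left(698 \left(-365\right) + 3037022\right)}{336555} = \frac{905803082459 \left(-254770 + 3037022\right)}{336555} = \frac{905803082459}{336555} \cdot 2782252 = \frac{2520172437777717668}{336555}$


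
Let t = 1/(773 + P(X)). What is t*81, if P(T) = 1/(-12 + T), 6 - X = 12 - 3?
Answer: 1215/11594 ≈ 0.10480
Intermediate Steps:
X = -3 (X = 6 - (12 - 3) = 6 - 1*9 = 6 - 9 = -3)
t = 15/11594 (t = 1/(773 + 1/(-12 - 3)) = 1/(773 + 1/(-15)) = 1/(773 - 1/15) = 1/(11594/15) = 15/11594 ≈ 0.0012938)
t*81 = (15/11594)*81 = 1215/11594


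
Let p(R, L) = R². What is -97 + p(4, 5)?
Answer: -81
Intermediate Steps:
-97 + p(4, 5) = -97 + 4² = -97 + 16 = -81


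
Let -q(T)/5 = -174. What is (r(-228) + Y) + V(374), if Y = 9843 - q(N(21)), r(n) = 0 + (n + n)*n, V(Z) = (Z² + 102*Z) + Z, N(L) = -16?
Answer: 291339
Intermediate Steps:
q(T) = 870 (q(T) = -5*(-174) = 870)
V(Z) = Z² + 103*Z
r(n) = 2*n² (r(n) = 0 + (2*n)*n = 0 + 2*n² = 2*n²)
Y = 8973 (Y = 9843 - 1*870 = 9843 - 870 = 8973)
(r(-228) + Y) + V(374) = (2*(-228)² + 8973) + 374*(103 + 374) = (2*51984 + 8973) + 374*477 = (103968 + 8973) + 178398 = 112941 + 178398 = 291339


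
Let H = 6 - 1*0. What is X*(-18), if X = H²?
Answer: -648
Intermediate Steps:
H = 6 (H = 6 + 0 = 6)
X = 36 (X = 6² = 36)
X*(-18) = 36*(-18) = -648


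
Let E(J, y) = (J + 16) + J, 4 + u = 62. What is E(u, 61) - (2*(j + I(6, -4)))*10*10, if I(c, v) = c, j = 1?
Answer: -1268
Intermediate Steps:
u = 58 (u = -4 + 62 = 58)
E(J, y) = 16 + 2*J (E(J, y) = (16 + J) + J = 16 + 2*J)
E(u, 61) - (2*(j + I(6, -4)))*10*10 = (16 + 2*58) - (2*(1 + 6))*10*10 = (16 + 116) - (2*7)*10*10 = 132 - 14*10*10 = 132 - 140*10 = 132 - 1*1400 = 132 - 1400 = -1268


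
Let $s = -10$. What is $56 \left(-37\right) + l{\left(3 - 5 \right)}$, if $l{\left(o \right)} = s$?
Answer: $-2082$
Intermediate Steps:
$l{\left(o \right)} = -10$
$56 \left(-37\right) + l{\left(3 - 5 \right)} = 56 \left(-37\right) - 10 = -2072 - 10 = -2082$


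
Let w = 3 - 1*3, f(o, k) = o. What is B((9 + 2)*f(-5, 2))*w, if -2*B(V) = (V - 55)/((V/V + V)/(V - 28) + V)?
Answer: 0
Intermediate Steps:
B(V) = -(-55 + V)/(2*(V + (1 + V)/(-28 + V))) (B(V) = -(V - 55)/(2*((V/V + V)/(V - 28) + V)) = -(-55 + V)/(2*((1 + V)/(-28 + V) + V)) = -(-55 + V)/(2*(V + (1 + V)/(-28 + V))))
w = 0 (w = 3 - 3 = 0)
B((9 + 2)*f(-5, 2))*w = ((-1540 - ((9 + 2)*(-5))**2 + 83*((9 + 2)*(-5)))/(2*(1 + ((9 + 2)*(-5))**2 - 27*(9 + 2)*(-5))))*0 = ((-1540 - (11*(-5))**2 + 83*(11*(-5)))/(2*(1 + (11*(-5))**2 - 297*(-5))))*0 = ((-1540 - 1*(-55)**2 + 83*(-55))/(2*(1 + (-55)**2 - 27*(-55))))*0 = ((-1540 - 1*3025 - 4565)/(2*(1 + 3025 + 1485)))*0 = ((1/2)*(-1540 - 3025 - 4565)/4511)*0 = ((1/2)*(1/4511)*(-9130))*0 = -4565/4511*0 = 0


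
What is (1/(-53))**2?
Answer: 1/2809 ≈ 0.00035600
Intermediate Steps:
(1/(-53))**2 = (-1/53)**2 = 1/2809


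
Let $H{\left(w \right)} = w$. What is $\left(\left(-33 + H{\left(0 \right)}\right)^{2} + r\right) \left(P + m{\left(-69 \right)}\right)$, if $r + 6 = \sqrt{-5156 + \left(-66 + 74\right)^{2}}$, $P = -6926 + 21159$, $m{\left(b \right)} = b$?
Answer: $15339612 + 28328 i \sqrt{1273} \approx 1.534 \cdot 10^{7} + 1.0107 \cdot 10^{6} i$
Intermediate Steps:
$P = 14233$
$r = -6 + 2 i \sqrt{1273}$ ($r = -6 + \sqrt{-5156 + \left(-66 + 74\right)^{2}} = -6 + \sqrt{-5156 + 8^{2}} = -6 + \sqrt{-5156 + 64} = -6 + \sqrt{-5092} = -6 + 2 i \sqrt{1273} \approx -6.0 + 71.358 i$)
$\left(\left(-33 + H{\left(0 \right)}\right)^{2} + r\right) \left(P + m{\left(-69 \right)}\right) = \left(\left(-33 + 0\right)^{2} - \left(6 - 2 i \sqrt{1273}\right)\right) \left(14233 - 69\right) = \left(\left(-33\right)^{2} - \left(6 - 2 i \sqrt{1273}\right)\right) 14164 = \left(1089 - \left(6 - 2 i \sqrt{1273}\right)\right) 14164 = \left(1083 + 2 i \sqrt{1273}\right) 14164 = 15339612 + 28328 i \sqrt{1273}$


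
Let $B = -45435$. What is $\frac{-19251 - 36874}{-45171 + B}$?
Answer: $\frac{56125}{90606} \approx 0.61944$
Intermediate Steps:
$\frac{-19251 - 36874}{-45171 + B} = \frac{-19251 - 36874}{-45171 - 45435} = - \frac{56125}{-90606} = \left(-56125\right) \left(- \frac{1}{90606}\right) = \frac{56125}{90606}$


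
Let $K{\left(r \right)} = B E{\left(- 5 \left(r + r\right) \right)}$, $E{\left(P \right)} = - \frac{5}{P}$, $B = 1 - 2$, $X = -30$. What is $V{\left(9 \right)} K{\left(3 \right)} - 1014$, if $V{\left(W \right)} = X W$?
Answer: $-969$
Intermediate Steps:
$B = -1$ ($B = 1 - 2 = -1$)
$K{\left(r \right)} = - \frac{1}{2 r}$ ($K{\left(r \right)} = - \frac{-5}{\left(-5\right) \left(r + r\right)} = - \frac{-5}{\left(-5\right) 2 r} = - \frac{-5}{\left(-10\right) r} = - \left(-5\right) \left(- \frac{1}{10 r}\right) = - \frac{1}{2 r}$)
$V{\left(W \right)} = - 30 W$
$V{\left(9 \right)} K{\left(3 \right)} - 1014 = \left(-30\right) 9 \left(- \frac{1}{2 \cdot 3}\right) - 1014 = - 270 \left(\left(- \frac{1}{2}\right) \frac{1}{3}\right) - 1014 = \left(-270\right) \left(- \frac{1}{6}\right) - 1014 = 45 - 1014 = -969$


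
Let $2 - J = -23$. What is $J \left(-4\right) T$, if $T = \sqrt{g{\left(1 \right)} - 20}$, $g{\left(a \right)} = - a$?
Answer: $- 100 i \sqrt{21} \approx - 458.26 i$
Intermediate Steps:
$J = 25$ ($J = 2 - -23 = 2 + 23 = 25$)
$T = i \sqrt{21}$ ($T = \sqrt{\left(-1\right) 1 - 20} = \sqrt{-1 - 20} = \sqrt{-21} = i \sqrt{21} \approx 4.5826 i$)
$J \left(-4\right) T = 25 \left(-4\right) i \sqrt{21} = - 100 i \sqrt{21}$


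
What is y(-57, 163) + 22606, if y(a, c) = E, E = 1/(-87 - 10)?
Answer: 2192781/97 ≈ 22606.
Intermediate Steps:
E = -1/97 (E = 1/(-97) = -1/97 ≈ -0.010309)
y(a, c) = -1/97
y(-57, 163) + 22606 = -1/97 + 22606 = 2192781/97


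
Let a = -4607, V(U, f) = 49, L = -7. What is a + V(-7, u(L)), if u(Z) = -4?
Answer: -4558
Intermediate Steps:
a + V(-7, u(L)) = -4607 + 49 = -4558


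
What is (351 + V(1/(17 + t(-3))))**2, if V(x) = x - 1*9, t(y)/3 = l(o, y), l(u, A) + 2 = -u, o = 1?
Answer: 7491169/64 ≈ 1.1705e+5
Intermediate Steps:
l(u, A) = -2 - u
t(y) = -9 (t(y) = 3*(-2 - 1*1) = 3*(-2 - 1) = 3*(-3) = -9)
V(x) = -9 + x (V(x) = x - 9 = -9 + x)
(351 + V(1/(17 + t(-3))))**2 = (351 + (-9 + 1/(17 - 9)))**2 = (351 + (-9 + 1/8))**2 = (351 - 71/8)**2 = (2737/8)**2 = 7491169/64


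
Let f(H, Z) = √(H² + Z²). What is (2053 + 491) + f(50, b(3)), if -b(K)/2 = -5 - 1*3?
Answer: 2544 + 2*√689 ≈ 2596.5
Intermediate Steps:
b(K) = 16 (b(K) = -2*(-5 - 1*3) = -2*(-5 - 3) = -2*(-8) = 16)
(2053 + 491) + f(50, b(3)) = (2053 + 491) + √(50² + 16²) = 2544 + √(2500 + 256) = 2544 + √2756 = 2544 + 2*√689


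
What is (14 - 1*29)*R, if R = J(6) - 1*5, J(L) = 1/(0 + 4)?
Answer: 285/4 ≈ 71.250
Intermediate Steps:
J(L) = ¼ (J(L) = 1/4 = ¼)
R = -19/4 (R = ¼ - 1*5 = ¼ - 5 = -19/4 ≈ -4.7500)
(14 - 1*29)*R = (14 - 1*29)*(-19/4) = (14 - 29)*(-19/4) = -15*(-19/4) = 285/4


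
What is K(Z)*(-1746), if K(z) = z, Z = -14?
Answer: 24444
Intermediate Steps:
K(Z)*(-1746) = -14*(-1746) = 24444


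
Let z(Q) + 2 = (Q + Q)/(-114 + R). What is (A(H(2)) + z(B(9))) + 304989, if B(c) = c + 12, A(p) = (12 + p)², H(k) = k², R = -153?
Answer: 27166613/89 ≈ 3.0524e+5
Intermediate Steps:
B(c) = 12 + c
z(Q) = -2 - 2*Q/267 (z(Q) = -2 + (Q + Q)/(-114 - 153) = -2 + (2*Q)/(-267) = -2 + (2*Q)*(-1/267) = -2 - 2*Q/267)
(A(H(2)) + z(B(9))) + 304989 = ((12 + 2²)² + (-2 - 2*(12 + 9)/267)) + 304989 = ((12 + 4)² + (-2 - 2/267*21)) + 304989 = (16² + (-2 - 14/89)) + 304989 = (256 - 192/89) + 304989 = 22592/89 + 304989 = 27166613/89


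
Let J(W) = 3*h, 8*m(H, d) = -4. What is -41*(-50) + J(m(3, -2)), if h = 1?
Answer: 2053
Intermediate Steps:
m(H, d) = -1/2 (m(H, d) = (1/8)*(-4) = -1/2)
J(W) = 3 (J(W) = 3*1 = 3)
-41*(-50) + J(m(3, -2)) = -41*(-50) + 3 = 2050 + 3 = 2053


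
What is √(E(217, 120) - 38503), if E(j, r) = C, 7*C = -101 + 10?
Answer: 2*I*√9629 ≈ 196.25*I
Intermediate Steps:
C = -13 (C = (-101 + 10)/7 = (⅐)*(-91) = -13)
E(j, r) = -13
√(E(217, 120) - 38503) = √(-13 - 38503) = √(-38516) = 2*I*√9629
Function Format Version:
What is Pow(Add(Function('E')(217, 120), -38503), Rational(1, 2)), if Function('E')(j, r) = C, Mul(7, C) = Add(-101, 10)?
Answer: Mul(2, I, Pow(9629, Rational(1, 2))) ≈ Mul(196.25, I)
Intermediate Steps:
C = -13 (C = Mul(Rational(1, 7), Add(-101, 10)) = Mul(Rational(1, 7), -91) = -13)
Function('E')(j, r) = -13
Pow(Add(Function('E')(217, 120), -38503), Rational(1, 2)) = Pow(Add(-13, -38503), Rational(1, 2)) = Pow(-38516, Rational(1, 2)) = Mul(2, I, Pow(9629, Rational(1, 2)))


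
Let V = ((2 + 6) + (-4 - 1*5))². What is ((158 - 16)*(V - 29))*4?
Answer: -15904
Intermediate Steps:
V = 1 (V = (8 + (-4 - 5))² = (8 - 9)² = (-1)² = 1)
((158 - 16)*(V - 29))*4 = ((158 - 16)*(1 - 29))*4 = (142*(-28))*4 = -3976*4 = -15904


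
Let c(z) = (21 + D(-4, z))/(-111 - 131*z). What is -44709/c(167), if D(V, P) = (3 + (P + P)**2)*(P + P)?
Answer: 140437356/5322961 ≈ 26.383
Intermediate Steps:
D(V, P) = 2*P*(3 + 4*P**2) (D(V, P) = (3 + (2*P)**2)*(2*P) = (3 + 4*P**2)*(2*P) = 2*P*(3 + 4*P**2))
c(z) = (21 + 6*z + 8*z**3)/(-111 - 131*z) (c(z) = (21 + (6*z + 8*z**3))/(-111 - 131*z) = (21 + 6*z + 8*z**3)/(-111 - 131*z))
-44709/c(167) = -44709*(111 + 131*167)/(-21 - 8*167**3 - 6*167) = -44709*(111 + 21877)/(-21 - 8*4657463 - 1002) = -44709*21988/(-21 - 37259704 - 1002) = -44709/((1/21988)*(-37260727)) = -44709/(-37260727/21988) = -44709*(-21988/37260727) = 140437356/5322961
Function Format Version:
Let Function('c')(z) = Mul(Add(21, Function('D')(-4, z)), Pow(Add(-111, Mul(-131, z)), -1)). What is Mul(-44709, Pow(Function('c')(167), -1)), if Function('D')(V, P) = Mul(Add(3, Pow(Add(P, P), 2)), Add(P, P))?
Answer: Rational(140437356, 5322961) ≈ 26.383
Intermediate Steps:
Function('D')(V, P) = Mul(2, P, Add(3, Mul(4, Pow(P, 2)))) (Function('D')(V, P) = Mul(Add(3, Pow(Mul(2, P), 2)), Mul(2, P)) = Mul(Add(3, Mul(4, Pow(P, 2))), Mul(2, P)) = Mul(2, P, Add(3, Mul(4, Pow(P, 2)))))
Function('c')(z) = Mul(Pow(Add(-111, Mul(-131, z)), -1), Add(21, Mul(6, z), Mul(8, Pow(z, 3)))) (Function('c')(z) = Mul(Add(21, Add(Mul(6, z), Mul(8, Pow(z, 3)))), Pow(Add(-111, Mul(-131, z)), -1)) = Mul(Add(21, Mul(6, z), Mul(8, Pow(z, 3))), Pow(Add(-111, Mul(-131, z)), -1)) = Mul(Pow(Add(-111, Mul(-131, z)), -1), Add(21, Mul(6, z), Mul(8, Pow(z, 3)))))
Mul(-44709, Pow(Function('c')(167), -1)) = Mul(-44709, Pow(Mul(Pow(Add(111, Mul(131, 167)), -1), Add(-21, Mul(-8, Pow(167, 3)), Mul(-6, 167))), -1)) = Mul(-44709, Pow(Mul(Pow(Add(111, 21877), -1), Add(-21, Mul(-8, 4657463), -1002)), -1)) = Mul(-44709, Pow(Mul(Pow(21988, -1), Add(-21, -37259704, -1002)), -1)) = Mul(-44709, Pow(Mul(Rational(1, 21988), -37260727), -1)) = Mul(-44709, Pow(Rational(-37260727, 21988), -1)) = Mul(-44709, Rational(-21988, 37260727)) = Rational(140437356, 5322961)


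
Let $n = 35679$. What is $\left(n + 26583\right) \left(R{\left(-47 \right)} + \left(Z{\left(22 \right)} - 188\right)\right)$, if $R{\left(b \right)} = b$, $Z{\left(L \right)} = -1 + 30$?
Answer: $-12825972$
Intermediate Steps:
$Z{\left(L \right)} = 29$
$\left(n + 26583\right) \left(R{\left(-47 \right)} + \left(Z{\left(22 \right)} - 188\right)\right) = \left(35679 + 26583\right) \left(-47 + \left(29 - 188\right)\right) = 62262 \left(-47 - 159\right) = 62262 \left(-206\right) = -12825972$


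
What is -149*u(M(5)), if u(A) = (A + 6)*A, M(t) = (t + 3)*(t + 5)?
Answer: -1025120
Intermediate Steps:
M(t) = (3 + t)*(5 + t)
u(A) = A*(6 + A) (u(A) = (6 + A)*A = A*(6 + A))
-149*u(M(5)) = -149*(15 + 5**2 + 8*5)*(6 + (15 + 5**2 + 8*5)) = -149*(15 + 25 + 40)*(6 + (15 + 25 + 40)) = -11920*(6 + 80) = -11920*86 = -149*6880 = -1025120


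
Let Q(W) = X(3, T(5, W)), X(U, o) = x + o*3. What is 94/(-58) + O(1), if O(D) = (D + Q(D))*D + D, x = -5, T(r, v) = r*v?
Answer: 301/29 ≈ 10.379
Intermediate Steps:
X(U, o) = -5 + 3*o (X(U, o) = -5 + o*3 = -5 + 3*o)
Q(W) = -5 + 15*W (Q(W) = -5 + 3*(5*W) = -5 + 15*W)
O(D) = D + D*(-5 + 16*D) (O(D) = (D + (-5 + 15*D))*D + D = (-5 + 16*D)*D + D = D*(-5 + 16*D) + D = D + D*(-5 + 16*D))
94/(-58) + O(1) = 94/(-58) + 4*1*(-1 + 4*1) = 94*(-1/58) + 4*1*(-1 + 4) = -47/29 + 4*1*3 = -47/29 + 12 = 301/29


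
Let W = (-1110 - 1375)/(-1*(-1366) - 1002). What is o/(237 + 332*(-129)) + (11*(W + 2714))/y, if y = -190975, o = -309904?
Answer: 3011611361527/422958443700 ≈ 7.1203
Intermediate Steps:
W = -355/52 (W = -2485/(1366 - 1002) = -2485/364 = -2485*1/364 = -355/52 ≈ -6.8269)
o/(237 + 332*(-129)) + (11*(W + 2714))/y = -309904/(237 + 332*(-129)) + (11*(-355/52 + 2714))/(-190975) = -309904/(237 - 42828) + (11*(140773/52))*(-1/190975) = -309904/(-42591) + (1548503/52)*(-1/190975) = -309904*(-1/42591) - 1548503/9930700 = 309904/42591 - 1548503/9930700 = 3011611361527/422958443700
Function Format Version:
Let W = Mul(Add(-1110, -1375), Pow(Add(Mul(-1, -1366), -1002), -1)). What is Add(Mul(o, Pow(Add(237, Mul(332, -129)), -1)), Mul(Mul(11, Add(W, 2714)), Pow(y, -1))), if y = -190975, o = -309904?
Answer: Rational(3011611361527, 422958443700) ≈ 7.1203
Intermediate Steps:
W = Rational(-355, 52) (W = Mul(-2485, Pow(Add(1366, -1002), -1)) = Mul(-2485, Pow(364, -1)) = Mul(-2485, Rational(1, 364)) = Rational(-355, 52) ≈ -6.8269)
Add(Mul(o, Pow(Add(237, Mul(332, -129)), -1)), Mul(Mul(11, Add(W, 2714)), Pow(y, -1))) = Add(Mul(-309904, Pow(Add(237, Mul(332, -129)), -1)), Mul(Mul(11, Add(Rational(-355, 52), 2714)), Pow(-190975, -1))) = Add(Mul(-309904, Pow(Add(237, -42828), -1)), Mul(Mul(11, Rational(140773, 52)), Rational(-1, 190975))) = Add(Mul(-309904, Pow(-42591, -1)), Mul(Rational(1548503, 52), Rational(-1, 190975))) = Add(Mul(-309904, Rational(-1, 42591)), Rational(-1548503, 9930700)) = Add(Rational(309904, 42591), Rational(-1548503, 9930700)) = Rational(3011611361527, 422958443700)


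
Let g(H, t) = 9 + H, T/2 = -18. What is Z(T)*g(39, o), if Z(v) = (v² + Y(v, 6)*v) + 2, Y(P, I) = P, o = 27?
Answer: 124512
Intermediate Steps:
T = -36 (T = 2*(-18) = -36)
Z(v) = 2 + 2*v² (Z(v) = (v² + v*v) + 2 = (v² + v²) + 2 = 2*v² + 2 = 2 + 2*v²)
Z(T)*g(39, o) = (2 + 2*(-36)²)*(9 + 39) = (2 + 2*1296)*48 = (2 + 2592)*48 = 2594*48 = 124512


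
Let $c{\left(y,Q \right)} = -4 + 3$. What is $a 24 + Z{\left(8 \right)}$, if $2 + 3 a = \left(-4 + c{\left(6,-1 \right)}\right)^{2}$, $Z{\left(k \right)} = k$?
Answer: $192$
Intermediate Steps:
$c{\left(y,Q \right)} = -1$
$a = \frac{23}{3}$ ($a = - \frac{2}{3} + \frac{\left(-4 - 1\right)^{2}}{3} = - \frac{2}{3} + \frac{\left(-5\right)^{2}}{3} = - \frac{2}{3} + \frac{1}{3} \cdot 25 = - \frac{2}{3} + \frac{25}{3} = \frac{23}{3} \approx 7.6667$)
$a 24 + Z{\left(8 \right)} = \frac{23}{3} \cdot 24 + 8 = 184 + 8 = 192$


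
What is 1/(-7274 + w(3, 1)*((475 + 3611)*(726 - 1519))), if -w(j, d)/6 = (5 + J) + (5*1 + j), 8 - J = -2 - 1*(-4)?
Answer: 1/369375298 ≈ 2.7073e-9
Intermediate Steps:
J = 6 (J = 8 - (-2 - 1*(-4)) = 8 - (-2 + 4) = 8 - 1*2 = 8 - 2 = 6)
w(j, d) = -96 - 6*j (w(j, d) = -6*((5 + 6) + (5*1 + j)) = -6*(11 + (5 + j)) = -6*(16 + j) = -96 - 6*j)
1/(-7274 + w(3, 1)*((475 + 3611)*(726 - 1519))) = 1/(-7274 + (-96 - 6*3)*((475 + 3611)*(726 - 1519))) = 1/(-7274 + (-96 - 18)*(4086*(-793))) = 1/(-7274 - 114*(-3240198)) = 1/(-7274 + 369382572) = 1/369375298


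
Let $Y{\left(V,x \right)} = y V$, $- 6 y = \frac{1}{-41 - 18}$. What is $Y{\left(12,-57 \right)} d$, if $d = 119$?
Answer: $\frac{238}{59} \approx 4.0339$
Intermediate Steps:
$y = \frac{1}{354}$ ($y = - \frac{1}{6 \left(-41 - 18\right)} = - \frac{1}{6 \left(-59\right)} = \left(- \frac{1}{6}\right) \left(- \frac{1}{59}\right) = \frac{1}{354} \approx 0.0028249$)
$Y{\left(V,x \right)} = \frac{V}{354}$
$Y{\left(12,-57 \right)} d = \frac{1}{354} \cdot 12 \cdot 119 = \frac{2}{59} \cdot 119 = \frac{238}{59}$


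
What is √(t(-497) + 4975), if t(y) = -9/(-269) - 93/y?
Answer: √88926188395345/133693 ≈ 70.535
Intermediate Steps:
t(y) = 9/269 - 93/y (t(y) = -9*(-1/269) - 93/y = 9/269 - 93/y)
√(t(-497) + 4975) = √((9/269 - 93/(-497)) + 4975) = √((9/269 - 93*(-1/497)) + 4975) = √((9/269 + 93/497) + 4975) = √(29490/133693 + 4975) = √(665152165/133693) = √88926188395345/133693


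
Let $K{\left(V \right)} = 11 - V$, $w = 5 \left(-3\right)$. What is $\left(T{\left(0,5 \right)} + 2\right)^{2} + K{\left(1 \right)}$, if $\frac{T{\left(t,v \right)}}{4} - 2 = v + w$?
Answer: $910$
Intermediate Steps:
$w = -15$
$T{\left(t,v \right)} = -52 + 4 v$ ($T{\left(t,v \right)} = 8 + 4 \left(v - 15\right) = 8 + 4 \left(-15 + v\right) = 8 + \left(-60 + 4 v\right) = -52 + 4 v$)
$\left(T{\left(0,5 \right)} + 2\right)^{2} + K{\left(1 \right)} = \left(\left(-52 + 4 \cdot 5\right) + 2\right)^{2} + \left(11 - 1\right) = \left(\left(-52 + 20\right) + 2\right)^{2} + \left(11 - 1\right) = \left(-32 + 2\right)^{2} + 10 = \left(-30\right)^{2} + 10 = 900 + 10 = 910$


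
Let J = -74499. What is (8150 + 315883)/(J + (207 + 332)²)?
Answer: 3/2 ≈ 1.5000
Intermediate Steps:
(8150 + 315883)/(J + (207 + 332)²) = (8150 + 315883)/(-74499 + (207 + 332)²) = 324033/(-74499 + 539²) = 324033/(-74499 + 290521) = 324033/216022 = 324033*(1/216022) = 3/2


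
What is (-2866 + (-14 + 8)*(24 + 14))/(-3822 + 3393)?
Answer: 238/33 ≈ 7.2121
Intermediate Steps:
(-2866 + (-14 + 8)*(24 + 14))/(-3822 + 3393) = (-2866 - 6*38)/(-429) = (-2866 - 228)*(-1/429) = -3094*(-1/429) = 238/33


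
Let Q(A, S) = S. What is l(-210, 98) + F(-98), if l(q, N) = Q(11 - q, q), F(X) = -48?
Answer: -258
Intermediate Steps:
l(q, N) = q
l(-210, 98) + F(-98) = -210 - 48 = -258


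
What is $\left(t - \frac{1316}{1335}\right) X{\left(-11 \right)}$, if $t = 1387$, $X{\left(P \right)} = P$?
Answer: $- \frac{20353619}{1335} \approx -15246.0$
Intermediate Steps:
$\left(t - \frac{1316}{1335}\right) X{\left(-11 \right)} = \left(1387 - \frac{1316}{1335}\right) \left(-11\right) = \frac{1850329}{1335} \left(-11\right) = - \frac{20353619}{1335}$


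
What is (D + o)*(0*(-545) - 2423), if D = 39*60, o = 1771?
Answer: -9960953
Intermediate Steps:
D = 2340
(D + o)*(0*(-545) - 2423) = (2340 + 1771)*(0*(-545) - 2423) = 4111*(0 - 2423) = 4111*(-2423) = -9960953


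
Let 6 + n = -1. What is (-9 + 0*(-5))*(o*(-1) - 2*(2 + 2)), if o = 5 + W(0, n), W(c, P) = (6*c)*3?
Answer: 117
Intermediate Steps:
n = -7 (n = -6 - 1 = -7)
W(c, P) = 18*c
o = 5 (o = 5 + 18*0 = 5 + 0 = 5)
(-9 + 0*(-5))*(o*(-1) - 2*(2 + 2)) = (-9 + 0*(-5))*(5*(-1) - 2*(2 + 2)) = (-9 + 0)*(-5 - 2*4) = -9*(-5 - 8) = -9*(-13) = 117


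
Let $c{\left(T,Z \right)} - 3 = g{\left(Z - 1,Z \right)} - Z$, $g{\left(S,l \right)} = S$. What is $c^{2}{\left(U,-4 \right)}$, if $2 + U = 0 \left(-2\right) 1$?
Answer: $4$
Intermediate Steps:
$U = -2$ ($U = -2 + 0 \left(-2\right) 1 = -2 + 0 \cdot 1 = -2 + 0 = -2$)
$c{\left(T,Z \right)} = 2$ ($c{\left(T,Z \right)} = 3 + \left(\left(Z - 1\right) - Z\right) = 3 + \left(\left(-1 + Z\right) - Z\right) = 3 - 1 = 2$)
$c^{2}{\left(U,-4 \right)} = 2^{2} = 4$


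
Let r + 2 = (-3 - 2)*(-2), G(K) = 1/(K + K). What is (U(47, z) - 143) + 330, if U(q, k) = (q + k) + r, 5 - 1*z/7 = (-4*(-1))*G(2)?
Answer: 270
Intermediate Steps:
G(K) = 1/(2*K)
r = 8 (r = -2 + (-3 - 2)*(-2) = -2 - 5*(-2) = -2 + 10 = 8)
z = 28 (z = 35 - 7*(-4*(-1))*(½)/2 = 35 - 28*(½)*(½) = 35 - 28/4 = 35 - 7*1 = 35 - 7 = 28)
U(q, k) = 8 + k + q (U(q, k) = (q + k) + 8 = (k + q) + 8 = 8 + k + q)
(U(47, z) - 143) + 330 = ((8 + 28 + 47) - 143) + 330 = (83 - 143) + 330 = -60 + 330 = 270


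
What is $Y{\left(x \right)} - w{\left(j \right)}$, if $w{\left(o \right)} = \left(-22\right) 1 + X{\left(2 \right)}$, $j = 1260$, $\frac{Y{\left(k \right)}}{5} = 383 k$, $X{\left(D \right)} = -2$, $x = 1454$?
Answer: $2784434$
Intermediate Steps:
$Y{\left(k \right)} = 1915 k$ ($Y{\left(k \right)} = 5 \cdot 383 k = 1915 k$)
$w{\left(o \right)} = -24$ ($w{\left(o \right)} = \left(-22\right) 1 - 2 = -22 - 2 = -24$)
$Y{\left(x \right)} - w{\left(j \right)} = 1915 \cdot 1454 - -24 = 2784410 + 24 = 2784434$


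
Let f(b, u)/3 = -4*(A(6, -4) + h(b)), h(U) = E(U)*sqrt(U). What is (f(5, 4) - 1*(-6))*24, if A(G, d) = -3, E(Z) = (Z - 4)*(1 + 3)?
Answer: 1008 - 1152*sqrt(5) ≈ -1568.0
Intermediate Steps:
E(Z) = -16 + 4*Z (E(Z) = (-4 + Z)*4 = -16 + 4*Z)
h(U) = sqrt(U)*(-16 + 4*U) (h(U) = (-16 + 4*U)*sqrt(U) = sqrt(U)*(-16 + 4*U))
f(b, u) = 36 - 48*sqrt(b)*(-4 + b) (f(b, u) = 3*(-4*(-3 + 4*sqrt(b)*(-4 + b))) = 3*(12 - 16*sqrt(b)*(-4 + b)) = 36 - 48*sqrt(b)*(-4 + b))
(f(5, 4) - 1*(-6))*24 = ((36 + 48*sqrt(5)*(4 - 1*5)) - 1*(-6))*24 = ((36 + 48*sqrt(5)*(4 - 5)) + 6)*24 = ((36 + 48*sqrt(5)*(-1)) + 6)*24 = ((36 - 48*sqrt(5)) + 6)*24 = (42 - 48*sqrt(5))*24 = 1008 - 1152*sqrt(5)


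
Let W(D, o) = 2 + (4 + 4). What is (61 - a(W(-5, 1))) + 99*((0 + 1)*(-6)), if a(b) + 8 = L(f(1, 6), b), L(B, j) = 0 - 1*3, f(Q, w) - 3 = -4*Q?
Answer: -522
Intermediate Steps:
f(Q, w) = 3 - 4*Q
L(B, j) = -3 (L(B, j) = 0 - 3 = -3)
W(D, o) = 10 (W(D, o) = 2 + 8 = 10)
a(b) = -11 (a(b) = -8 - 3 = -11)
(61 - a(W(-5, 1))) + 99*((0 + 1)*(-6)) = (61 - 1*(-11)) + 99*((0 + 1)*(-6)) = (61 + 11) + 99*(1*(-6)) = 72 + 99*(-6) = 72 - 594 = -522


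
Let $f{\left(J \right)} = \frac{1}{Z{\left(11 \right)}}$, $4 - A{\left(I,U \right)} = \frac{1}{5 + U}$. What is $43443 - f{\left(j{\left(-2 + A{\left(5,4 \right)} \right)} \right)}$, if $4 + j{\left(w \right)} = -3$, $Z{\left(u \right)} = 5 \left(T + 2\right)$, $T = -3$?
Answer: $\frac{217216}{5} \approx 43443.0$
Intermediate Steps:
$A{\left(I,U \right)} = 4 - \frac{1}{5 + U}$
$Z{\left(u \right)} = -5$ ($Z{\left(u \right)} = 5 \left(-3 + 2\right) = 5 \left(-1\right) = -5$)
$j{\left(w \right)} = -7$ ($j{\left(w \right)} = -4 - 3 = -7$)
$f{\left(J \right)} = - \frac{1}{5}$ ($f{\left(J \right)} = \frac{1}{-5} = - \frac{1}{5}$)
$43443 - f{\left(j{\left(-2 + A{\left(5,4 \right)} \right)} \right)} = 43443 - - \frac{1}{5} = 43443 + \frac{1}{5} = \frac{217216}{5}$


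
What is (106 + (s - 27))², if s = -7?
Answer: 5184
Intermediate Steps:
(106 + (s - 27))² = (106 + (-7 - 27))² = (106 - 34)² = 72² = 5184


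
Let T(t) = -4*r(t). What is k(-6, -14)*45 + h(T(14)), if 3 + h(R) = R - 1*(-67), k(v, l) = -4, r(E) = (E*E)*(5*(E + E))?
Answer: -109876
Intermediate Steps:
r(E) = 10*E³ (r(E) = E²*(5*(2*E)) = E²*(10*E) = 10*E³)
T(t) = -40*t³
h(R) = 64 + R (h(R) = -3 + (R - 1*(-67)) = -3 + (R + 67) = -3 + (67 + R) = 64 + R)
k(-6, -14)*45 + h(T(14)) = -4*45 + (64 - 40*14³) = -180 + (64 - 40*2744) = -180 + (64 - 109760) = -180 - 109696 = -109876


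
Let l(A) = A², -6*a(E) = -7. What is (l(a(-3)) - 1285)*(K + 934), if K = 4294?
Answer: -60397777/9 ≈ -6.7109e+6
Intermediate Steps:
a(E) = 7/6 (a(E) = -⅙*(-7) = 7/6)
(l(a(-3)) - 1285)*(K + 934) = ((7/6)² - 1285)*(4294 + 934) = (49/36 - 1285)*5228 = -46211/36*5228 = -60397777/9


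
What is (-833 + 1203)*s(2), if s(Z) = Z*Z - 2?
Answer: 740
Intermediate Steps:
s(Z) = -2 + Z² (s(Z) = Z² - 2 = -2 + Z²)
(-833 + 1203)*s(2) = (-833 + 1203)*(-2 + 2²) = 370*(-2 + 4) = 370*2 = 740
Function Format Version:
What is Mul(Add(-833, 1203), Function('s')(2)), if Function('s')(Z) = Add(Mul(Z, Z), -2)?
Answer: 740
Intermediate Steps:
Function('s')(Z) = Add(-2, Pow(Z, 2)) (Function('s')(Z) = Add(Pow(Z, 2), -2) = Add(-2, Pow(Z, 2)))
Mul(Add(-833, 1203), Function('s')(2)) = Mul(Add(-833, 1203), Add(-2, Pow(2, 2))) = Mul(370, Add(-2, 4)) = Mul(370, 2) = 740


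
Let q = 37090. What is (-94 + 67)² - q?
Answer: -36361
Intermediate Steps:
(-94 + 67)² - q = (-94 + 67)² - 1*37090 = (-27)² - 37090 = 729 - 37090 = -36361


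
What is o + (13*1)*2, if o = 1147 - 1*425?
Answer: 748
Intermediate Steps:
o = 722 (o = 1147 - 425 = 722)
o + (13*1)*2 = 722 + (13*1)*2 = 722 + 13*2 = 722 + 26 = 748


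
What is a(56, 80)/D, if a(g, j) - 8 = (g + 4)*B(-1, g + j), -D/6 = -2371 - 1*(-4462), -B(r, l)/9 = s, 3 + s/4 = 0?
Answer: -3244/6273 ≈ -0.51714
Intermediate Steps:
s = -12 (s = -12 + 4*0 = -12 + 0 = -12)
B(r, l) = 108 (B(r, l) = -9*(-12) = 108)
D = -12546 (D = -6*(-2371 - 1*(-4462)) = -6*(-2371 + 4462) = -6*2091 = -12546)
a(g, j) = 440 + 108*g (a(g, j) = 8 + (g + 4)*108 = 8 + (4 + g)*108 = 8 + (432 + 108*g) = 440 + 108*g)
a(56, 80)/D = (440 + 108*56)/(-12546) = (440 + 6048)*(-1/12546) = 6488*(-1/12546) = -3244/6273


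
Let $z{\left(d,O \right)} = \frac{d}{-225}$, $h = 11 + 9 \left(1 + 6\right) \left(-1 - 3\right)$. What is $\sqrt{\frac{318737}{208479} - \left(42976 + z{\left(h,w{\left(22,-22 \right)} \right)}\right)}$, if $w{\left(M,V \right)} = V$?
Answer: $\frac{i \sqrt{46696679959503634}}{1042395} \approx 207.31 i$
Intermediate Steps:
$h = -241$ ($h = 11 + 9 \cdot 7 \left(-4\right) = 11 + 9 \left(-28\right) = 11 - 252 = -241$)
$z{\left(d,O \right)} = - \frac{d}{225}$ ($z{\left(d,O \right)} = d \left(- \frac{1}{225}\right) = - \frac{d}{225}$)
$\sqrt{\frac{318737}{208479} - \left(42976 + z{\left(h,w{\left(22,-22 \right)} \right)}\right)} = \sqrt{\frac{318737}{208479} - \left(42976 - - \frac{241}{225}\right)} = \sqrt{318737 \cdot \frac{1}{208479} - \frac{9669841}{225}} = \sqrt{\frac{318737}{208479} - \frac{9669841}{225}} = \sqrt{- \frac{671962355338}{15635925}} = \frac{i \sqrt{46696679959503634}}{1042395}$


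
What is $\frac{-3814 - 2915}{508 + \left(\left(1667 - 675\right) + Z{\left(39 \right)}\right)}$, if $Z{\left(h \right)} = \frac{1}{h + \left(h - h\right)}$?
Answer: $- \frac{262431}{58501} \approx -4.4859$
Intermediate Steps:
$Z{\left(h \right)} = \frac{1}{h}$ ($Z{\left(h \right)} = \frac{1}{h + 0} = \frac{1}{h}$)
$\frac{-3814 - 2915}{508 + \left(\left(1667 - 675\right) + Z{\left(39 \right)}\right)} = \frac{-3814 - 2915}{508 + \left(\left(1667 - 675\right) + \frac{1}{39}\right)} = - \frac{6729}{508 + \left(992 + \frac{1}{39}\right)} = - \frac{6729}{508 + \frac{38689}{39}} = - \frac{6729}{\frac{58501}{39}} = \left(-6729\right) \frac{39}{58501} = - \frac{262431}{58501}$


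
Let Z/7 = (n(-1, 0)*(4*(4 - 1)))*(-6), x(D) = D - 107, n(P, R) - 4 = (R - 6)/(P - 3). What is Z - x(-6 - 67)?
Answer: -2592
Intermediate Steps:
n(P, R) = 4 + (-6 + R)/(-3 + P) (n(P, R) = 4 + (R - 6)/(P - 3) = 4 + (-6 + R)/(-3 + P))
x(D) = -107 + D
Z = -2772 (Z = 7*((((-18 + 0 + 4*(-1))/(-3 - 1))*(4*(4 - 1)))*(-6)) = 7*((((-18 + 0 - 4)/(-4))*(4*3))*(-6)) = 7*((-¼*(-22)*12)*(-6)) = 7*(((11/2)*12)*(-6)) = 7*(66*(-6)) = 7*(-396) = -2772)
Z - x(-6 - 67) = -2772 - (-107 + (-6 - 67)) = -2772 - (-107 - 73) = -2772 - 1*(-180) = -2772 + 180 = -2592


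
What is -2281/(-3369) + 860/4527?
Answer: 4407809/5083821 ≈ 0.86703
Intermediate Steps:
-2281/(-3369) + 860/4527 = -2281*(-1/3369) + 860*(1/4527) = 2281/3369 + 860/4527 = 4407809/5083821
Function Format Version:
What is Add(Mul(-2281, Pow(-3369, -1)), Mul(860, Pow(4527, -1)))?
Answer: Rational(4407809, 5083821) ≈ 0.86703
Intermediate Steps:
Add(Mul(-2281, Pow(-3369, -1)), Mul(860, Pow(4527, -1))) = Add(Mul(-2281, Rational(-1, 3369)), Mul(860, Rational(1, 4527))) = Add(Rational(2281, 3369), Rational(860, 4527)) = Rational(4407809, 5083821)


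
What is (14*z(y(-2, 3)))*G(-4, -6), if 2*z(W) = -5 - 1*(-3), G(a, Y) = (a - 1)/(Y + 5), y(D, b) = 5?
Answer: -70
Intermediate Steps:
G(a, Y) = (-1 + a)/(5 + Y)
z(W) = -1 (z(W) = (-5 - 1*(-3))/2 = (-5 + 3)/2 = (½)*(-2) = -1)
(14*z(y(-2, 3)))*G(-4, -6) = (14*(-1))*((-1 - 4)/(5 - 6)) = -14*(-5)/(-1) = -(-14)*(-5) = -14*5 = -70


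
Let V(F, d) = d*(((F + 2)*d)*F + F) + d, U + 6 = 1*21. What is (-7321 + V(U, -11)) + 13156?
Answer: 36514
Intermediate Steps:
U = 15 (U = -6 + 1*21 = -6 + 21 = 15)
V(F, d) = d + d*(F + F*d*(2 + F)) (V(F, d) = d*(((2 + F)*d)*F + F) + d = d*((d*(2 + F))*F + F) + d = d*(F*d*(2 + F) + F) + d = d*(F + F*d*(2 + F)) + d = d + d*(F + F*d*(2 + F)))
(-7321 + V(U, -11)) + 13156 = (-7321 - 11*(1 + 15 - 11*15² + 2*15*(-11))) + 13156 = (-7321 - 11*(1 + 15 - 11*225 - 330)) + 13156 = (-7321 - 11*(1 + 15 - 2475 - 330)) + 13156 = (-7321 - 11*(-2789)) + 13156 = (-7321 + 30679) + 13156 = 23358 + 13156 = 36514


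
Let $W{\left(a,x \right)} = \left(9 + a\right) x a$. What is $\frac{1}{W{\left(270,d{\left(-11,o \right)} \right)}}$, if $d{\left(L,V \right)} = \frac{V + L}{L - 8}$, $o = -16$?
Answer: $\frac{19}{2033910} \approx 9.3416 \cdot 10^{-6}$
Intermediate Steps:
$d{\left(L,V \right)} = \frac{L + V}{-8 + L}$
$W{\left(a,x \right)} = a x \left(9 + a\right)$ ($W{\left(a,x \right)} = x \left(9 + a\right) a = a x \left(9 + a\right)$)
$\frac{1}{W{\left(270,d{\left(-11,o \right)} \right)}} = \frac{1}{270 \frac{-11 - 16}{-8 - 11} \left(9 + 270\right)} = \frac{1}{270 \frac{1}{-19} \left(-27\right) 279} = \frac{1}{270 \left(\left(- \frac{1}{19}\right) \left(-27\right)\right) 279} = \frac{1}{270 \cdot \frac{27}{19} \cdot 279} = \frac{1}{\frac{2033910}{19}} = \frac{19}{2033910}$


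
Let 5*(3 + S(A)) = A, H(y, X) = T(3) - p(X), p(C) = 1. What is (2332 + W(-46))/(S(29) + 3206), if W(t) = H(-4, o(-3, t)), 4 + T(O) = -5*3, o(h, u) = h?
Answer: 2890/4011 ≈ 0.72052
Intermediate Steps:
T(O) = -19 (T(O) = -4 - 5*3 = -4 - 15 = -19)
H(y, X) = -20 (H(y, X) = -19 - 1*1 = -19 - 1 = -20)
S(A) = -3 + A/5
W(t) = -20
(2332 + W(-46))/(S(29) + 3206) = (2332 - 20)/((-3 + (⅕)*29) + 3206) = 2312/((-3 + 29/5) + 3206) = 2312/(14/5 + 3206) = 2312/(16044/5) = 2312*(5/16044) = 2890/4011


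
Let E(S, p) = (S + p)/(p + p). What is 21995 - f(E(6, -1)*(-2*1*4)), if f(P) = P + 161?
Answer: 21814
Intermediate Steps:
E(S, p) = (S + p)/(2*p) (E(S, p) = (S + p)/((2*p)) = (S + p)*(1/(2*p)) = (S + p)/(2*p))
f(P) = 161 + P
21995 - f(E(6, -1)*(-2*1*4)) = 21995 - (161 + ((½)*(6 - 1)/(-1))*(-2*1*4)) = 21995 - (161 + ((½)*(-1)*5)*(-2*4)) = 21995 - (161 - 5/2*(-8)) = 21995 - (161 + 20) = 21995 - 1*181 = 21995 - 181 = 21814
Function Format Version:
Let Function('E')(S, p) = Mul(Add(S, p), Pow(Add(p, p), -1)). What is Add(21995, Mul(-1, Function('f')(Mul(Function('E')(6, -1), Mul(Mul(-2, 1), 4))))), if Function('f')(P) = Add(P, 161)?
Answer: 21814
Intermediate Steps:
Function('E')(S, p) = Mul(Rational(1, 2), Pow(p, -1), Add(S, p)) (Function('E')(S, p) = Mul(Add(S, p), Pow(Mul(2, p), -1)) = Mul(Add(S, p), Mul(Rational(1, 2), Pow(p, -1))) = Mul(Rational(1, 2), Pow(p, -1), Add(S, p)))
Function('f')(P) = Add(161, P)
Add(21995, Mul(-1, Function('f')(Mul(Function('E')(6, -1), Mul(Mul(-2, 1), 4))))) = Add(21995, Mul(-1, Add(161, Mul(Mul(Rational(1, 2), Pow(-1, -1), Add(6, -1)), Mul(Mul(-2, 1), 4))))) = Add(21995, Mul(-1, Add(161, Mul(Mul(Rational(1, 2), -1, 5), Mul(-2, 4))))) = Add(21995, Mul(-1, Add(161, Mul(Rational(-5, 2), -8)))) = Add(21995, Mul(-1, Add(161, 20))) = Add(21995, Mul(-1, 181)) = Add(21995, -181) = 21814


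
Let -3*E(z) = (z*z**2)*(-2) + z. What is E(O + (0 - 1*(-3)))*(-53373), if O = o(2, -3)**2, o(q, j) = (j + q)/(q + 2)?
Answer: -1981508207/2048 ≈ -9.6753e+5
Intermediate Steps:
o(q, j) = (j + q)/(2 + q)
O = 1/16 (O = ((-3 + 2)/(2 + 2))**2 = (-1/4)**2 = 1/16 ≈ 0.062500)
E(z) = -z/3 + 2*z**3/3 (E(z) = -((z*z**2)*(-2) + z)/3 = -(z**3*(-2) + z)/3 = -(-2*z**3 + z)/3 = -(z - 2*z**3)/3 = -z/3 + 2*z**3/3)
E(O + (0 - 1*(-3)))*(-53373) = ((1/16 + (0 - 1*(-3)))*(-1 + 2*(1/16 + (0 - 1*(-3)))**2)/3)*(-53373) = ((1/16 + (0 + 3))*(-1 + 2*(1/16 + (0 + 3))**2)/3)*(-53373) = ((1/16 + 3)*(-1 + 2*(1/16 + 3)**2)/3)*(-53373) = ((1/3)*(49/16)*(-1 + 2*(49/16)**2))*(-53373) = ((1/3)*(49/16)*(-1 + 2*(2401/256)))*(-53373) = ((1/3)*(49/16)*(-1 + 2401/128))*(-53373) = ((1/3)*(49/16)*(2273/128))*(-53373) = (111377/6144)*(-53373) = -1981508207/2048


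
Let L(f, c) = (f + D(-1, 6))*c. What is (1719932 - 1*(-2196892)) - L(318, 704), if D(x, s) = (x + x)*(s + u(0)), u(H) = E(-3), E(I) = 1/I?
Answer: 11102792/3 ≈ 3.7009e+6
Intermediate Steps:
u(H) = -⅓ (u(H) = 1/(-3) = -⅓)
D(x, s) = 2*x*(-⅓ + s) (D(x, s) = (x + x)*(s - ⅓) = (2*x)*(-⅓ + s) = 2*x*(-⅓ + s))
L(f, c) = c*(-34/3 + f) (L(f, c) = (f + (⅔)*(-1)*(-1 + 3*6))*c = (f + (⅔)*(-1)*(-1 + 18))*c = (f + (⅔)*(-1)*17)*c = (f - 34/3)*c = (-34/3 + f)*c = c*(-34/3 + f))
(1719932 - 1*(-2196892)) - L(318, 704) = (1719932 - 1*(-2196892)) - 704*(-34 + 3*318)/3 = (1719932 + 2196892) - 704*(-34 + 954)/3 = 3916824 - 704*920/3 = 3916824 - 1*647680/3 = 3916824 - 647680/3 = 11102792/3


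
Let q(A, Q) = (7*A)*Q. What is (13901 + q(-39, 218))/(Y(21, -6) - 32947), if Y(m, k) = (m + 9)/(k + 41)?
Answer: 319291/230623 ≈ 1.3845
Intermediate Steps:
Y(m, k) = (9 + m)/(41 + k)
q(A, Q) = 7*A*Q
(13901 + q(-39, 218))/(Y(21, -6) - 32947) = (13901 + 7*(-39)*218)/((9 + 21)/(41 - 6) - 32947) = (13901 - 59514)/(30/35 - 32947) = -45613/((1/35)*30 - 32947) = -45613/(6/7 - 32947) = -45613/(-230623/7) = -45613*(-7/230623) = 319291/230623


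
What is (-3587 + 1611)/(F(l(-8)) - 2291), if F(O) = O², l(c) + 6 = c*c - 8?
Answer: -104/11 ≈ -9.4545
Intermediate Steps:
l(c) = -14 + c² (l(c) = -6 + (c*c - 8) = -6 + (c² - 8) = -6 + (-8 + c²) = -14 + c²)
(-3587 + 1611)/(F(l(-8)) - 2291) = (-3587 + 1611)/((-14 + (-8)²)² - 2291) = -1976/((-14 + 64)² - 2291) = -1976/(50² - 2291) = -1976/(2500 - 2291) = -1976/209 = -1976*1/209 = -104/11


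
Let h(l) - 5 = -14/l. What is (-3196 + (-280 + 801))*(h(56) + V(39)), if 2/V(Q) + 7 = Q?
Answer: -205975/16 ≈ -12873.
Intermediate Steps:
h(l) = 5 - 14/l
V(Q) = 2/(-7 + Q)
(-3196 + (-280 + 801))*(h(56) + V(39)) = (-3196 + (-280 + 801))*((5 - 14/56) + 2/(-7 + 39)) = (-3196 + 521)*((5 - 14*1/56) + 2/32) = -2675*((5 - ¼) + 2*(1/32)) = -2675*(19/4 + 1/16) = -2675*77/16 = -205975/16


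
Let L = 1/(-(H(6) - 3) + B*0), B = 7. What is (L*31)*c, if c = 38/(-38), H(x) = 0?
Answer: -31/3 ≈ -10.333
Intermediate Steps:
c = -1 (c = 38*(-1/38) = -1)
L = 1/3 (L = 1/(-(0 - 3) + 7*0) = 1/(-1*(-3) + 0) = 1/(3 + 0) = 1/3 ≈ 0.33333)
(L*31)*c = ((1/3)*31)*(-1) = (31/3)*(-1) = -31/3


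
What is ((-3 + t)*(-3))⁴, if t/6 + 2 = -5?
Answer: 332150625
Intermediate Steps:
t = -42 (t = -12 + 6*(-5) = -12 - 30 = -42)
((-3 + t)*(-3))⁴ = ((-3 - 42)*(-3))⁴ = (-45*(-3))⁴ = 135⁴ = 332150625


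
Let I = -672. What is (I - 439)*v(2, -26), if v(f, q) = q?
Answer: 28886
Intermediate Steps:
(I - 439)*v(2, -26) = (-672 - 439)*(-26) = -1111*(-26) = 28886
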